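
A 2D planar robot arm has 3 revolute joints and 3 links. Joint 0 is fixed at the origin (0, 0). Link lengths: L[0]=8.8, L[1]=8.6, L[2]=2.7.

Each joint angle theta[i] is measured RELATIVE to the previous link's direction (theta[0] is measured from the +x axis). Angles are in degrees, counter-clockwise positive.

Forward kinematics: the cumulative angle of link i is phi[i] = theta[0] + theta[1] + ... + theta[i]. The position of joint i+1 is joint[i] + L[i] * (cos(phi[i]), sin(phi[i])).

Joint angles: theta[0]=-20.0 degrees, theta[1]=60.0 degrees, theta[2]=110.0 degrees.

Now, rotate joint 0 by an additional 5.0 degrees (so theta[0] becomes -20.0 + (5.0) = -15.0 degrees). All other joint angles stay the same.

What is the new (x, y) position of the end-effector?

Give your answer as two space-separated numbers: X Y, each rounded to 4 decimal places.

Answer: 12.1342 4.9446

Derivation:
joint[0] = (0.0000, 0.0000)  (base)
link 0: phi[0] = -15 = -15 deg
  cos(-15 deg) = 0.9659, sin(-15 deg) = -0.2588
  joint[1] = (0.0000, 0.0000) + 8.8 * (0.9659, -0.2588) = (0.0000 + 8.5001, 0.0000 + -2.2776) = (8.5001, -2.2776)
link 1: phi[1] = -15 + 60 = 45 deg
  cos(45 deg) = 0.7071, sin(45 deg) = 0.7071
  joint[2] = (8.5001, -2.2776) + 8.6 * (0.7071, 0.7071) = (8.5001 + 6.0811, -2.2776 + 6.0811) = (14.5813, 3.8035)
link 2: phi[2] = -15 + 60 + 110 = 155 deg
  cos(155 deg) = -0.9063, sin(155 deg) = 0.4226
  joint[3] = (14.5813, 3.8035) + 2.7 * (-0.9063, 0.4226) = (14.5813 + -2.4470, 3.8035 + 1.1411) = (12.1342, 4.9446)
End effector: (12.1342, 4.9446)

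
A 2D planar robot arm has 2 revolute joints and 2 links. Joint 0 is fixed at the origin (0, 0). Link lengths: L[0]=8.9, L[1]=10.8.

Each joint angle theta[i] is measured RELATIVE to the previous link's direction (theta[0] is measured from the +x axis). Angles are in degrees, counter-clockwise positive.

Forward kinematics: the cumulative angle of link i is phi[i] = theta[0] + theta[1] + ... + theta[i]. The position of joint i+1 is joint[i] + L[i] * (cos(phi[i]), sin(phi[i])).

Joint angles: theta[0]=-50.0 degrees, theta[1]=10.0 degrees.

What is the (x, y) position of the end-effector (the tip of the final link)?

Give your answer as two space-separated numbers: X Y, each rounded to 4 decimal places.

Answer: 13.9941 -13.7599

Derivation:
joint[0] = (0.0000, 0.0000)  (base)
link 0: phi[0] = -50 = -50 deg
  cos(-50 deg) = 0.6428, sin(-50 deg) = -0.7660
  joint[1] = (0.0000, 0.0000) + 8.9 * (0.6428, -0.7660) = (0.0000 + 5.7208, 0.0000 + -6.8178) = (5.7208, -6.8178)
link 1: phi[1] = -50 + 10 = -40 deg
  cos(-40 deg) = 0.7660, sin(-40 deg) = -0.6428
  joint[2] = (5.7208, -6.8178) + 10.8 * (0.7660, -0.6428) = (5.7208 + 8.2733, -6.8178 + -6.9421) = (13.9941, -13.7599)
End effector: (13.9941, -13.7599)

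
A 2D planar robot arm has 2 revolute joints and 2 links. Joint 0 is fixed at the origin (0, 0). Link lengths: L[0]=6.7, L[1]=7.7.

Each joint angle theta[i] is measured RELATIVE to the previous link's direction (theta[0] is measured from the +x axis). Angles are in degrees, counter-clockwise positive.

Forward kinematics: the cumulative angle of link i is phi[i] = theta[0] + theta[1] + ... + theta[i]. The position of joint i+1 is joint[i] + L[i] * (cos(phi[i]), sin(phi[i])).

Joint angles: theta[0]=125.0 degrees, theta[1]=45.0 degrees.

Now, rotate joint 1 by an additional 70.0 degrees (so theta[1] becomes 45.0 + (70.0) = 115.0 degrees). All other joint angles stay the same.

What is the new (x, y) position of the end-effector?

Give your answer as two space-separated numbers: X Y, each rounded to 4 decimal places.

Answer: -7.6930 -1.1801

Derivation:
joint[0] = (0.0000, 0.0000)  (base)
link 0: phi[0] = 125 = 125 deg
  cos(125 deg) = -0.5736, sin(125 deg) = 0.8192
  joint[1] = (0.0000, 0.0000) + 6.7 * (-0.5736, 0.8192) = (0.0000 + -3.8430, 0.0000 + 5.4883) = (-3.8430, 5.4883)
link 1: phi[1] = 125 + 115 = 240 deg
  cos(240 deg) = -0.5000, sin(240 deg) = -0.8660
  joint[2] = (-3.8430, 5.4883) + 7.7 * (-0.5000, -0.8660) = (-3.8430 + -3.8500, 5.4883 + -6.6684) = (-7.6930, -1.1801)
End effector: (-7.6930, -1.1801)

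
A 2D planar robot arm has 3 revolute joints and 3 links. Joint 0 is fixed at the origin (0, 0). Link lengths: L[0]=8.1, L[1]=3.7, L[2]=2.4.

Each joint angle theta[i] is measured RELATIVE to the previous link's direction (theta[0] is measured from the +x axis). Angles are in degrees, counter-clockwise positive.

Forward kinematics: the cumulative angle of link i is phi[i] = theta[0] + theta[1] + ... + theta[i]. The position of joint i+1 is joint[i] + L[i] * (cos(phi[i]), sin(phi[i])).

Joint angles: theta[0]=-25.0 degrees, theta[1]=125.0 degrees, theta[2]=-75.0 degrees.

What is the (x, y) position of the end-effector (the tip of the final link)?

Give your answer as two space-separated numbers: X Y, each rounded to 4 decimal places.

Answer: 8.8737 1.2349

Derivation:
joint[0] = (0.0000, 0.0000)  (base)
link 0: phi[0] = -25 = -25 deg
  cos(-25 deg) = 0.9063, sin(-25 deg) = -0.4226
  joint[1] = (0.0000, 0.0000) + 8.1 * (0.9063, -0.4226) = (0.0000 + 7.3411, 0.0000 + -3.4232) = (7.3411, -3.4232)
link 1: phi[1] = -25 + 125 = 100 deg
  cos(100 deg) = -0.1736, sin(100 deg) = 0.9848
  joint[2] = (7.3411, -3.4232) + 3.7 * (-0.1736, 0.9848) = (7.3411 + -0.6425, -3.4232 + 3.6438) = (6.6986, 0.2206)
link 2: phi[2] = -25 + 125 + -75 = 25 deg
  cos(25 deg) = 0.9063, sin(25 deg) = 0.4226
  joint[3] = (6.6986, 0.2206) + 2.4 * (0.9063, 0.4226) = (6.6986 + 2.1751, 0.2206 + 1.0143) = (8.8737, 1.2349)
End effector: (8.8737, 1.2349)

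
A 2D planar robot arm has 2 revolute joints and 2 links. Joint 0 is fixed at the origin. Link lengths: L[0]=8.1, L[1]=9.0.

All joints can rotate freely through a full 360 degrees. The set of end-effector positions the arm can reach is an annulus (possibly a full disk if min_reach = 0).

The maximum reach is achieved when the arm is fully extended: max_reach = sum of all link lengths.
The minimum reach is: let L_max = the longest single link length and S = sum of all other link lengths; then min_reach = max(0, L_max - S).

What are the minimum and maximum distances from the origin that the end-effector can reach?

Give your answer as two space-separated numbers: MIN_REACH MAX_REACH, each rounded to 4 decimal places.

Link lengths: [8.1, 9.0]
max_reach = 8.1 + 9 = 17.1
L_max = max([8.1, 9.0]) = 9
S (sum of others) = 17.1 - 9 = 8.1
min_reach = max(0, 9 - 8.1) = max(0, 0.9) = 0.9

Answer: 0.9000 17.1000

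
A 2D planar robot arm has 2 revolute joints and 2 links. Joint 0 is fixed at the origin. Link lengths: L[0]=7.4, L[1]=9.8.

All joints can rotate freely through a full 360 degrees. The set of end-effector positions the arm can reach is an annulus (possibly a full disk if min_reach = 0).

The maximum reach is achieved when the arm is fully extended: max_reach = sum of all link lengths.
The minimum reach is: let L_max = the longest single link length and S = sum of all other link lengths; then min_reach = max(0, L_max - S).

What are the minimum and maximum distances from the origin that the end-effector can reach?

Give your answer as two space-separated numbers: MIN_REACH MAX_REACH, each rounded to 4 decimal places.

Answer: 2.4000 17.2000

Derivation:
Link lengths: [7.4, 9.8]
max_reach = 7.4 + 9.8 = 17.2
L_max = max([7.4, 9.8]) = 9.8
S (sum of others) = 17.2 - 9.8 = 7.4
min_reach = max(0, 9.8 - 7.4) = max(0, 2.4) = 2.4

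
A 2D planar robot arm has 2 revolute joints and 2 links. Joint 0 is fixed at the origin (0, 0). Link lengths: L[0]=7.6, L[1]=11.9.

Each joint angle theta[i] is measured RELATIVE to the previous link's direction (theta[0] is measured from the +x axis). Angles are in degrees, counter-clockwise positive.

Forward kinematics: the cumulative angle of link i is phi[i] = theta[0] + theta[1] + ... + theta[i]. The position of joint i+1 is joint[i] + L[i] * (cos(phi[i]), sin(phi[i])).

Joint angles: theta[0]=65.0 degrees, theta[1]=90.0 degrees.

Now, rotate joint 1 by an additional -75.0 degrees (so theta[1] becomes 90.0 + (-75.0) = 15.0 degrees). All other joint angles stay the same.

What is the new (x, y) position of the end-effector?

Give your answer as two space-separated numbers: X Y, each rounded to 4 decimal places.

joint[0] = (0.0000, 0.0000)  (base)
link 0: phi[0] = 65 = 65 deg
  cos(65 deg) = 0.4226, sin(65 deg) = 0.9063
  joint[1] = (0.0000, 0.0000) + 7.6 * (0.4226, 0.9063) = (0.0000 + 3.2119, 0.0000 + 6.8879) = (3.2119, 6.8879)
link 1: phi[1] = 65 + 15 = 80 deg
  cos(80 deg) = 0.1736, sin(80 deg) = 0.9848
  joint[2] = (3.2119, 6.8879) + 11.9 * (0.1736, 0.9848) = (3.2119 + 2.0664, 6.8879 + 11.7192) = (5.2783, 18.6072)
End effector: (5.2783, 18.6072)

Answer: 5.2783 18.6072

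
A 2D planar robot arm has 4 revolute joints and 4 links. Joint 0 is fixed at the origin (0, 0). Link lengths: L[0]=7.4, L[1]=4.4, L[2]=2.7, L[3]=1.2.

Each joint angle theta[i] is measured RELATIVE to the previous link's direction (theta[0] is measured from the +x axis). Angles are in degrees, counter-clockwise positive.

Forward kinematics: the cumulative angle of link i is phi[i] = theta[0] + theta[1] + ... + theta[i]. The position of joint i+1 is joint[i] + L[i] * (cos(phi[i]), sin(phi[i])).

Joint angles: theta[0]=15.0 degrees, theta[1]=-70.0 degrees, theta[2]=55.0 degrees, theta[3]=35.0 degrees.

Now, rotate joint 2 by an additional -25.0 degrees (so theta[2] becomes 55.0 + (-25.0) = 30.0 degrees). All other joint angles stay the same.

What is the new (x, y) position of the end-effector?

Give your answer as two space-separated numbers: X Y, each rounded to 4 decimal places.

Answer: 13.3004 -2.6217

Derivation:
joint[0] = (0.0000, 0.0000)  (base)
link 0: phi[0] = 15 = 15 deg
  cos(15 deg) = 0.9659, sin(15 deg) = 0.2588
  joint[1] = (0.0000, 0.0000) + 7.4 * (0.9659, 0.2588) = (0.0000 + 7.1479, 0.0000 + 1.9153) = (7.1479, 1.9153)
link 1: phi[1] = 15 + -70 = -55 deg
  cos(-55 deg) = 0.5736, sin(-55 deg) = -0.8192
  joint[2] = (7.1479, 1.9153) + 4.4 * (0.5736, -0.8192) = (7.1479 + 2.5237, 1.9153 + -3.6043) = (9.6716, -1.6890)
link 2: phi[2] = 15 + -70 + 30 = -25 deg
  cos(-25 deg) = 0.9063, sin(-25 deg) = -0.4226
  joint[3] = (9.6716, -1.6890) + 2.7 * (0.9063, -0.4226) = (9.6716 + 2.4470, -1.6890 + -1.1411) = (12.1186, -2.8301)
link 3: phi[3] = 15 + -70 + 30 + 35 = 10 deg
  cos(10 deg) = 0.9848, sin(10 deg) = 0.1736
  joint[4] = (12.1186, -2.8301) + 1.2 * (0.9848, 0.1736) = (12.1186 + 1.1818, -2.8301 + 0.2084) = (13.3004, -2.6217)
End effector: (13.3004, -2.6217)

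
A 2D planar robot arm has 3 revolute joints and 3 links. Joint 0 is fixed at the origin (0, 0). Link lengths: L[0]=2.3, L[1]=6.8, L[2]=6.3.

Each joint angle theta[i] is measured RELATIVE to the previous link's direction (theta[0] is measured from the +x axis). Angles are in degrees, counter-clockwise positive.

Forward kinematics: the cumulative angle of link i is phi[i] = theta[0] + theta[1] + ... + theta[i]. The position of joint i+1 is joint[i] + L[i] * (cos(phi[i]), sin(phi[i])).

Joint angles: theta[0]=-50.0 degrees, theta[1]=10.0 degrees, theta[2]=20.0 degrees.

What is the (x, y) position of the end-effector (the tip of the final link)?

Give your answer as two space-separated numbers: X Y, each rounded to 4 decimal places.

joint[0] = (0.0000, 0.0000)  (base)
link 0: phi[0] = -50 = -50 deg
  cos(-50 deg) = 0.6428, sin(-50 deg) = -0.7660
  joint[1] = (0.0000, 0.0000) + 2.3 * (0.6428, -0.7660) = (0.0000 + 1.4784, 0.0000 + -1.7619) = (1.4784, -1.7619)
link 1: phi[1] = -50 + 10 = -40 deg
  cos(-40 deg) = 0.7660, sin(-40 deg) = -0.6428
  joint[2] = (1.4784, -1.7619) + 6.8 * (0.7660, -0.6428) = (1.4784 + 5.2091, -1.7619 + -4.3710) = (6.6875, -6.1329)
link 2: phi[2] = -50 + 10 + 20 = -20 deg
  cos(-20 deg) = 0.9397, sin(-20 deg) = -0.3420
  joint[3] = (6.6875, -6.1329) + 6.3 * (0.9397, -0.3420) = (6.6875 + 5.9201, -6.1329 + -2.1547) = (12.6076, -8.2876)
End effector: (12.6076, -8.2876)

Answer: 12.6076 -8.2876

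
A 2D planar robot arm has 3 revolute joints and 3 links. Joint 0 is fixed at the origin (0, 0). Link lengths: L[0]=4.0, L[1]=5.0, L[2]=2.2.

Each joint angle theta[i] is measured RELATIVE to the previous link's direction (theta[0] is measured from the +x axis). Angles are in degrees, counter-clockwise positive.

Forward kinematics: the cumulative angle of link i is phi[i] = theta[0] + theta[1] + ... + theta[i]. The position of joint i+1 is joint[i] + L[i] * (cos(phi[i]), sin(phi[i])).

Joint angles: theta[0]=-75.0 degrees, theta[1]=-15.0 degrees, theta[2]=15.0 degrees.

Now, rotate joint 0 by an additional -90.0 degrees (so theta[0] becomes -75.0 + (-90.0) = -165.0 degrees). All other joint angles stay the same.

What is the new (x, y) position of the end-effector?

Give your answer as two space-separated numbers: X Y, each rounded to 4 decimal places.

Answer: -10.9887 -1.6047

Derivation:
joint[0] = (0.0000, 0.0000)  (base)
link 0: phi[0] = -165 = -165 deg
  cos(-165 deg) = -0.9659, sin(-165 deg) = -0.2588
  joint[1] = (0.0000, 0.0000) + 4 * (-0.9659, -0.2588) = (0.0000 + -3.8637, 0.0000 + -1.0353) = (-3.8637, -1.0353)
link 1: phi[1] = -165 + -15 = -180 deg
  cos(-180 deg) = -1.0000, sin(-180 deg) = -0.0000
  joint[2] = (-3.8637, -1.0353) + 5 * (-1.0000, -0.0000) = (-3.8637 + -5.0000, -1.0353 + -0.0000) = (-8.8637, -1.0353)
link 2: phi[2] = -165 + -15 + 15 = -165 deg
  cos(-165 deg) = -0.9659, sin(-165 deg) = -0.2588
  joint[3] = (-8.8637, -1.0353) + 2.2 * (-0.9659, -0.2588) = (-8.8637 + -2.1250, -1.0353 + -0.5694) = (-10.9887, -1.6047)
End effector: (-10.9887, -1.6047)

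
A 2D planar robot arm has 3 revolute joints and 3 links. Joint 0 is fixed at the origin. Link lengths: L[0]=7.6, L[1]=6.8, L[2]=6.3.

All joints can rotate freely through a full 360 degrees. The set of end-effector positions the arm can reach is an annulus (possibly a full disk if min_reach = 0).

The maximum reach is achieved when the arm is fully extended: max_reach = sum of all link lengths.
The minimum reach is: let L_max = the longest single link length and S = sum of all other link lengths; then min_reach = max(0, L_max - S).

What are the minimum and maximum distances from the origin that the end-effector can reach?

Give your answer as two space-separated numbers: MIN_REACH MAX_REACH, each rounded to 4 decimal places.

Link lengths: [7.6, 6.8, 6.3]
max_reach = 7.6 + 6.8 + 6.3 = 20.7
L_max = max([7.6, 6.8, 6.3]) = 7.6
S (sum of others) = 20.7 - 7.6 = 13.1
min_reach = max(0, 7.6 - 13.1) = max(0, -5.5) = 0

Answer: 0.0000 20.7000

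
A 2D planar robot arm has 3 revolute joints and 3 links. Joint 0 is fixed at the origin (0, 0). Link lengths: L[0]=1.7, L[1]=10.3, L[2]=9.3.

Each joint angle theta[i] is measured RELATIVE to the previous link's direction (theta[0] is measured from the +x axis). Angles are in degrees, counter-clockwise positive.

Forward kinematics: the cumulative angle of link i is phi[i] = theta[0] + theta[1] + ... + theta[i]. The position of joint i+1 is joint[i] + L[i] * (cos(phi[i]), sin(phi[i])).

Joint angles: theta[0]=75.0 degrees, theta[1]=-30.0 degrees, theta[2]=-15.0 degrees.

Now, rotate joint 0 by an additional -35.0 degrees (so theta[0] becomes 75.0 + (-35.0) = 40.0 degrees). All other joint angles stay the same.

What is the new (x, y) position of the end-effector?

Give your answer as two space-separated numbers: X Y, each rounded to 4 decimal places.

Answer: 20.7104 2.0708

Derivation:
joint[0] = (0.0000, 0.0000)  (base)
link 0: phi[0] = 40 = 40 deg
  cos(40 deg) = 0.7660, sin(40 deg) = 0.6428
  joint[1] = (0.0000, 0.0000) + 1.7 * (0.7660, 0.6428) = (0.0000 + 1.3023, 0.0000 + 1.0927) = (1.3023, 1.0927)
link 1: phi[1] = 40 + -30 = 10 deg
  cos(10 deg) = 0.9848, sin(10 deg) = 0.1736
  joint[2] = (1.3023, 1.0927) + 10.3 * (0.9848, 0.1736) = (1.3023 + 10.1435, 1.0927 + 1.7886) = (11.4458, 2.8813)
link 2: phi[2] = 40 + -30 + -15 = -5 deg
  cos(-5 deg) = 0.9962, sin(-5 deg) = -0.0872
  joint[3] = (11.4458, 2.8813) + 9.3 * (0.9962, -0.0872) = (11.4458 + 9.2646, 2.8813 + -0.8105) = (20.7104, 2.0708)
End effector: (20.7104, 2.0708)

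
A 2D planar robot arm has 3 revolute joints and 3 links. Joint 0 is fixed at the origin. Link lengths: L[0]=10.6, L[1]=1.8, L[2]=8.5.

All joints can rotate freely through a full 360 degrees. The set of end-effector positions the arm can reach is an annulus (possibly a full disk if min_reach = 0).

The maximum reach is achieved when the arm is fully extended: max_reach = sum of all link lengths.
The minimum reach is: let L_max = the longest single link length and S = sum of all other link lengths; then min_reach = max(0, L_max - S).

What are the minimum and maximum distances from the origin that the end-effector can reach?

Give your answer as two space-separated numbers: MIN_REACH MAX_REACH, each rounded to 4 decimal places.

Link lengths: [10.6, 1.8, 8.5]
max_reach = 10.6 + 1.8 + 8.5 = 20.9
L_max = max([10.6, 1.8, 8.5]) = 10.6
S (sum of others) = 20.9 - 10.6 = 10.3
min_reach = max(0, 10.6 - 10.3) = max(0, 0.3) = 0.3

Answer: 0.3000 20.9000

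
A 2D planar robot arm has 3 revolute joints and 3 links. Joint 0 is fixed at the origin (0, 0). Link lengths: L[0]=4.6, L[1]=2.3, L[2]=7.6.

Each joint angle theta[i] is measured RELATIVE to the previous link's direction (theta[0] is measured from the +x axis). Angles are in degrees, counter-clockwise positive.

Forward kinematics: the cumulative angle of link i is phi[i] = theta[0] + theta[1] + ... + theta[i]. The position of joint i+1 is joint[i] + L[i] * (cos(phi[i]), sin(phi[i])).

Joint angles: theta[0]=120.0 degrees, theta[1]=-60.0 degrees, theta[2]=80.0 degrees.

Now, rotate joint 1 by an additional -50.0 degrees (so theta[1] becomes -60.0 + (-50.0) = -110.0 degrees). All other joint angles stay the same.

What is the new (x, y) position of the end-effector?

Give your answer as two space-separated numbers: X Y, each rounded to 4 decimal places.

joint[0] = (0.0000, 0.0000)  (base)
link 0: phi[0] = 120 = 120 deg
  cos(120 deg) = -0.5000, sin(120 deg) = 0.8660
  joint[1] = (0.0000, 0.0000) + 4.6 * (-0.5000, 0.8660) = (0.0000 + -2.3000, 0.0000 + 3.9837) = (-2.3000, 3.9837)
link 1: phi[1] = 120 + -110 = 10 deg
  cos(10 deg) = 0.9848, sin(10 deg) = 0.1736
  joint[2] = (-2.3000, 3.9837) + 2.3 * (0.9848, 0.1736) = (-2.3000 + 2.2651, 3.9837 + 0.3994) = (-0.0349, 4.3831)
link 2: phi[2] = 120 + -110 + 80 = 90 deg
  cos(90 deg) = 0.0000, sin(90 deg) = 1.0000
  joint[3] = (-0.0349, 4.3831) + 7.6 * (0.0000, 1.0000) = (-0.0349 + 0.0000, 4.3831 + 7.6000) = (-0.0349, 11.9831)
End effector: (-0.0349, 11.9831)

Answer: -0.0349 11.9831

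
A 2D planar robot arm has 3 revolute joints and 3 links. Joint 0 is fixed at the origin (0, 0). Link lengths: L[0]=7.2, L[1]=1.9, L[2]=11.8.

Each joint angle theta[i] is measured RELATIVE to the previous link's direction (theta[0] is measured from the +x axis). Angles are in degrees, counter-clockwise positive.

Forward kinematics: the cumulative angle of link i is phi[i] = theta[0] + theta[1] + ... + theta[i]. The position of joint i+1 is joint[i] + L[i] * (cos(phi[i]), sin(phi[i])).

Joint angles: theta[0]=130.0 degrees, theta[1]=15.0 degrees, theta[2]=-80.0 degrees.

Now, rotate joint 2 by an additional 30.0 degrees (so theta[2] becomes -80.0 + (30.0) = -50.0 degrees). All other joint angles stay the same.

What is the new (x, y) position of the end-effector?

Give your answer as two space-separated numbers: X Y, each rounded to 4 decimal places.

joint[0] = (0.0000, 0.0000)  (base)
link 0: phi[0] = 130 = 130 deg
  cos(130 deg) = -0.6428, sin(130 deg) = 0.7660
  joint[1] = (0.0000, 0.0000) + 7.2 * (-0.6428, 0.7660) = (0.0000 + -4.6281, 0.0000 + 5.5155) = (-4.6281, 5.5155)
link 1: phi[1] = 130 + 15 = 145 deg
  cos(145 deg) = -0.8192, sin(145 deg) = 0.5736
  joint[2] = (-4.6281, 5.5155) + 1.9 * (-0.8192, 0.5736) = (-4.6281 + -1.5564, 5.5155 + 1.0898) = (-6.1845, 6.6053)
link 2: phi[2] = 130 + 15 + -50 = 95 deg
  cos(95 deg) = -0.0872, sin(95 deg) = 0.9962
  joint[3] = (-6.1845, 6.6053) + 11.8 * (-0.0872, 0.9962) = (-6.1845 + -1.0284, 6.6053 + 11.7551) = (-7.2129, 18.3604)
End effector: (-7.2129, 18.3604)

Answer: -7.2129 18.3604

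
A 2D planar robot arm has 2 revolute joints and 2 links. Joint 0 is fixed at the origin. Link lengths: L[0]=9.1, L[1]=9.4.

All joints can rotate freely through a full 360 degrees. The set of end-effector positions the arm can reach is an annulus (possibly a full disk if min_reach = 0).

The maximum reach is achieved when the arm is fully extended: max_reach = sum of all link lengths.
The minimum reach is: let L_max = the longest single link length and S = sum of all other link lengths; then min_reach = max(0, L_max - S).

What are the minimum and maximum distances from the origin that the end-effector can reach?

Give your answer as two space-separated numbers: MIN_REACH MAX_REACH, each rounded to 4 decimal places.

Answer: 0.3000 18.5000

Derivation:
Link lengths: [9.1, 9.4]
max_reach = 9.1 + 9.4 = 18.5
L_max = max([9.1, 9.4]) = 9.4
S (sum of others) = 18.5 - 9.4 = 9.1
min_reach = max(0, 9.4 - 9.1) = max(0, 0.3) = 0.3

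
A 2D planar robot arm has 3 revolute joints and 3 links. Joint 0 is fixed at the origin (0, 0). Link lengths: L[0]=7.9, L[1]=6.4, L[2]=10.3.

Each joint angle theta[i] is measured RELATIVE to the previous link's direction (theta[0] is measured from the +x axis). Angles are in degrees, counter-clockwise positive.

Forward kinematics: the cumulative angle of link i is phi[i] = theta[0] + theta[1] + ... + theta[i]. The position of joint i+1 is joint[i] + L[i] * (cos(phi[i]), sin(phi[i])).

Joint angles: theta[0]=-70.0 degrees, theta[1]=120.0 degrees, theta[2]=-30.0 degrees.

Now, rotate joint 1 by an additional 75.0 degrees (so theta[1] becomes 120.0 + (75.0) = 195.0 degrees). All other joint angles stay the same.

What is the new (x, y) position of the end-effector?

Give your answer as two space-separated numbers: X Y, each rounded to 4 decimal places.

joint[0] = (0.0000, 0.0000)  (base)
link 0: phi[0] = -70 = -70 deg
  cos(-70 deg) = 0.3420, sin(-70 deg) = -0.9397
  joint[1] = (0.0000, 0.0000) + 7.9 * (0.3420, -0.9397) = (0.0000 + 2.7020, 0.0000 + -7.4236) = (2.7020, -7.4236)
link 1: phi[1] = -70 + 195 = 125 deg
  cos(125 deg) = -0.5736, sin(125 deg) = 0.8192
  joint[2] = (2.7020, -7.4236) + 6.4 * (-0.5736, 0.8192) = (2.7020 + -3.6709, -7.4236 + 5.2426) = (-0.9689, -2.1810)
link 2: phi[2] = -70 + 195 + -30 = 95 deg
  cos(95 deg) = -0.0872, sin(95 deg) = 0.9962
  joint[3] = (-0.9689, -2.1810) + 10.3 * (-0.0872, 0.9962) = (-0.9689 + -0.8977, -2.1810 + 10.2608) = (-1.8666, 8.0798)
End effector: (-1.8666, 8.0798)

Answer: -1.8666 8.0798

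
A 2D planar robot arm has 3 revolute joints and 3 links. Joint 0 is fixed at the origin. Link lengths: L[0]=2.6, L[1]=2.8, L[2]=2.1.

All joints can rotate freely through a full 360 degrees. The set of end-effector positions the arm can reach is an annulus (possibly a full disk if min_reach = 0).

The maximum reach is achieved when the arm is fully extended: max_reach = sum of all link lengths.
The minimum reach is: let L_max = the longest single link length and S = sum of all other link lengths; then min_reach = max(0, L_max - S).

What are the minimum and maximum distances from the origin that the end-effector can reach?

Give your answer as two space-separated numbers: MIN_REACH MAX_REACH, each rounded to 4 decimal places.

Link lengths: [2.6, 2.8, 2.1]
max_reach = 2.6 + 2.8 + 2.1 = 7.5
L_max = max([2.6, 2.8, 2.1]) = 2.8
S (sum of others) = 7.5 - 2.8 = 4.7
min_reach = max(0, 2.8 - 4.7) = max(0, -1.9) = 0

Answer: 0.0000 7.5000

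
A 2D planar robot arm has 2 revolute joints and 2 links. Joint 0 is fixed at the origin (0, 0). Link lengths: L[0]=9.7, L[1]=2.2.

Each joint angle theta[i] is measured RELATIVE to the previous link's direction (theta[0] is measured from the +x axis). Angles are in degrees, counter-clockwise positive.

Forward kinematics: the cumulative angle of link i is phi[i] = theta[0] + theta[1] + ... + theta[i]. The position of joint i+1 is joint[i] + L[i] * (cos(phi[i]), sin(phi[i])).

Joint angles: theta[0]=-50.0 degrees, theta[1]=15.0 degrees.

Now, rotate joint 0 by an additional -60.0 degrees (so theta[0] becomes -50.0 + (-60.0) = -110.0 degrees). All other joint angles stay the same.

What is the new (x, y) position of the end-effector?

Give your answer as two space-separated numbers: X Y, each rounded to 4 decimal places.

joint[0] = (0.0000, 0.0000)  (base)
link 0: phi[0] = -110 = -110 deg
  cos(-110 deg) = -0.3420, sin(-110 deg) = -0.9397
  joint[1] = (0.0000, 0.0000) + 9.7 * (-0.3420, -0.9397) = (0.0000 + -3.3176, 0.0000 + -9.1150) = (-3.3176, -9.1150)
link 1: phi[1] = -110 + 15 = -95 deg
  cos(-95 deg) = -0.0872, sin(-95 deg) = -0.9962
  joint[2] = (-3.3176, -9.1150) + 2.2 * (-0.0872, -0.9962) = (-3.3176 + -0.1917, -9.1150 + -2.1916) = (-3.5093, -11.3066)
End effector: (-3.5093, -11.3066)

Answer: -3.5093 -11.3066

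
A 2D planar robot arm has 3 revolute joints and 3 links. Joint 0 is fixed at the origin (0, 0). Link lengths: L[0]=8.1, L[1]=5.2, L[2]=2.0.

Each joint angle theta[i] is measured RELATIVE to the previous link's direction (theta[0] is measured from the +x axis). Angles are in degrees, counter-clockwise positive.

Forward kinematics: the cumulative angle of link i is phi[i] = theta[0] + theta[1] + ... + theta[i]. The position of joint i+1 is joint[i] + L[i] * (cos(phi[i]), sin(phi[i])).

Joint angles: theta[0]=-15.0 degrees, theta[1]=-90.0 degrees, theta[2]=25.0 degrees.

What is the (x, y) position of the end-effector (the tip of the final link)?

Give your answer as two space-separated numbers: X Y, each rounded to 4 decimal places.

joint[0] = (0.0000, 0.0000)  (base)
link 0: phi[0] = -15 = -15 deg
  cos(-15 deg) = 0.9659, sin(-15 deg) = -0.2588
  joint[1] = (0.0000, 0.0000) + 8.1 * (0.9659, -0.2588) = (0.0000 + 7.8240, 0.0000 + -2.0964) = (7.8240, -2.0964)
link 1: phi[1] = -15 + -90 = -105 deg
  cos(-105 deg) = -0.2588, sin(-105 deg) = -0.9659
  joint[2] = (7.8240, -2.0964) + 5.2 * (-0.2588, -0.9659) = (7.8240 + -1.3459, -2.0964 + -5.0228) = (6.4781, -7.1192)
link 2: phi[2] = -15 + -90 + 25 = -80 deg
  cos(-80 deg) = 0.1736, sin(-80 deg) = -0.9848
  joint[3] = (6.4781, -7.1192) + 2 * (0.1736, -0.9848) = (6.4781 + 0.3473, -7.1192 + -1.9696) = (6.8254, -9.0889)
End effector: (6.8254, -9.0889)

Answer: 6.8254 -9.0889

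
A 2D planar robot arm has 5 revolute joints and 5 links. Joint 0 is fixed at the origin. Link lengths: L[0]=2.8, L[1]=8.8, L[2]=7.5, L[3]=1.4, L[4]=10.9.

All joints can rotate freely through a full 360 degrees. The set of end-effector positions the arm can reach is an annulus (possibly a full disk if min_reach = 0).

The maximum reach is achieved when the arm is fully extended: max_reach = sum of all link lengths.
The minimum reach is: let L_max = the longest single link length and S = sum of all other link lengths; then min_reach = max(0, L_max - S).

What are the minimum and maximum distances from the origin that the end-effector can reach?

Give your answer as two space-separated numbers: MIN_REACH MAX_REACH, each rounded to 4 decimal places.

Link lengths: [2.8, 8.8, 7.5, 1.4, 10.9]
max_reach = 2.8 + 8.8 + 7.5 + 1.4 + 10.9 = 31.4
L_max = max([2.8, 8.8, 7.5, 1.4, 10.9]) = 10.9
S (sum of others) = 31.4 - 10.9 = 20.5
min_reach = max(0, 10.9 - 20.5) = max(0, -9.6) = 0

Answer: 0.0000 31.4000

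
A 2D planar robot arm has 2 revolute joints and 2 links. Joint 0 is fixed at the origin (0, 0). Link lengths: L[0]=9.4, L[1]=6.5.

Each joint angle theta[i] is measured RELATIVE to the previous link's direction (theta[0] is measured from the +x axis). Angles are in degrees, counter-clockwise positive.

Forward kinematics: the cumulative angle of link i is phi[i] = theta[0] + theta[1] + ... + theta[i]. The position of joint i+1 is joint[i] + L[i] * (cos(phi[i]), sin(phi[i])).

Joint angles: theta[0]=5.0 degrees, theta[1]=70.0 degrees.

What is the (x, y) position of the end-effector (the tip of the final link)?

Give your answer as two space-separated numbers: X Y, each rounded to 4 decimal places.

Answer: 11.0466 7.0978

Derivation:
joint[0] = (0.0000, 0.0000)  (base)
link 0: phi[0] = 5 = 5 deg
  cos(5 deg) = 0.9962, sin(5 deg) = 0.0872
  joint[1] = (0.0000, 0.0000) + 9.4 * (0.9962, 0.0872) = (0.0000 + 9.3642, 0.0000 + 0.8193) = (9.3642, 0.8193)
link 1: phi[1] = 5 + 70 = 75 deg
  cos(75 deg) = 0.2588, sin(75 deg) = 0.9659
  joint[2] = (9.3642, 0.8193) + 6.5 * (0.2588, 0.9659) = (9.3642 + 1.6823, 0.8193 + 6.2785) = (11.0466, 7.0978)
End effector: (11.0466, 7.0978)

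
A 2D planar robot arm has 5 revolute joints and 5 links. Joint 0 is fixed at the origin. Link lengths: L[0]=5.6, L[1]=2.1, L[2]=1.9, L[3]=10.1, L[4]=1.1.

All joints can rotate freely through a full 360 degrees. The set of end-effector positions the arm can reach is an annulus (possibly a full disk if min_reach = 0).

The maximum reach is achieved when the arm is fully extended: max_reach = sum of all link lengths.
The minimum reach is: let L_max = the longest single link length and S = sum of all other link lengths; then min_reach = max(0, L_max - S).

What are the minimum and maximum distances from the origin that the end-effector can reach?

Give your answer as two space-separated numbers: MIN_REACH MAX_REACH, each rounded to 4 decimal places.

Answer: 0.0000 20.8000

Derivation:
Link lengths: [5.6, 2.1, 1.9, 10.1, 1.1]
max_reach = 5.6 + 2.1 + 1.9 + 10.1 + 1.1 = 20.8
L_max = max([5.6, 2.1, 1.9, 10.1, 1.1]) = 10.1
S (sum of others) = 20.8 - 10.1 = 10.7
min_reach = max(0, 10.1 - 10.7) = max(0, -0.6) = 0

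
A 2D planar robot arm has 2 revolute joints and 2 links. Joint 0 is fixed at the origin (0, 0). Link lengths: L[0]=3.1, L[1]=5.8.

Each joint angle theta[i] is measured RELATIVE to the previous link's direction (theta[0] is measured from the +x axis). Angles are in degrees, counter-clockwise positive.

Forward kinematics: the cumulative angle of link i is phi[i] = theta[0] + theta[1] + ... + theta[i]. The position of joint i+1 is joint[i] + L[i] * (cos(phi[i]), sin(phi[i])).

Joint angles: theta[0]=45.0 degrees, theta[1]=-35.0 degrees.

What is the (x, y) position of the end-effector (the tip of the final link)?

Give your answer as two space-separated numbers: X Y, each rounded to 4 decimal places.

Answer: 7.9039 3.1992

Derivation:
joint[0] = (0.0000, 0.0000)  (base)
link 0: phi[0] = 45 = 45 deg
  cos(45 deg) = 0.7071, sin(45 deg) = 0.7071
  joint[1] = (0.0000, 0.0000) + 3.1 * (0.7071, 0.7071) = (0.0000 + 2.1920, 0.0000 + 2.1920) = (2.1920, 2.1920)
link 1: phi[1] = 45 + -35 = 10 deg
  cos(10 deg) = 0.9848, sin(10 deg) = 0.1736
  joint[2] = (2.1920, 2.1920) + 5.8 * (0.9848, 0.1736) = (2.1920 + 5.7119, 2.1920 + 1.0072) = (7.9039, 3.1992)
End effector: (7.9039, 3.1992)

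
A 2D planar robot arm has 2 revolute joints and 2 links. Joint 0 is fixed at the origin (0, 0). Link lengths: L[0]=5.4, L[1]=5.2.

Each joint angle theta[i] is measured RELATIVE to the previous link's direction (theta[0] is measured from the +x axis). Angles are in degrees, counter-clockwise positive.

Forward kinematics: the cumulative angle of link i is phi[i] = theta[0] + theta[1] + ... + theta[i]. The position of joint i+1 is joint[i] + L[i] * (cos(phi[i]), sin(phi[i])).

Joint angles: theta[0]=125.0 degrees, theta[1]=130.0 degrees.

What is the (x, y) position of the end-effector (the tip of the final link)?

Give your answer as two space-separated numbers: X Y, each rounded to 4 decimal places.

Answer: -4.4432 -0.5994

Derivation:
joint[0] = (0.0000, 0.0000)  (base)
link 0: phi[0] = 125 = 125 deg
  cos(125 deg) = -0.5736, sin(125 deg) = 0.8192
  joint[1] = (0.0000, 0.0000) + 5.4 * (-0.5736, 0.8192) = (0.0000 + -3.0973, 0.0000 + 4.4234) = (-3.0973, 4.4234)
link 1: phi[1] = 125 + 130 = 255 deg
  cos(255 deg) = -0.2588, sin(255 deg) = -0.9659
  joint[2] = (-3.0973, 4.4234) + 5.2 * (-0.2588, -0.9659) = (-3.0973 + -1.3459, 4.4234 + -5.0228) = (-4.4432, -0.5994)
End effector: (-4.4432, -0.5994)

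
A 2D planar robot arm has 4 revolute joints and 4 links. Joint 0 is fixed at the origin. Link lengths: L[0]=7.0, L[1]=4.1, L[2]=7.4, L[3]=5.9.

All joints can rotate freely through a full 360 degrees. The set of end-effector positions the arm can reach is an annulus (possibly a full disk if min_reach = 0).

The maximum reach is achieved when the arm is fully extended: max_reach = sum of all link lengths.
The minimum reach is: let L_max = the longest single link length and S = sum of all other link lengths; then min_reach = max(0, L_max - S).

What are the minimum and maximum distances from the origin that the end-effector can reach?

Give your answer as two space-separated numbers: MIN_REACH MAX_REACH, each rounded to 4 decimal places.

Answer: 0.0000 24.4000

Derivation:
Link lengths: [7.0, 4.1, 7.4, 5.9]
max_reach = 7 + 4.1 + 7.4 + 5.9 = 24.4
L_max = max([7.0, 4.1, 7.4, 5.9]) = 7.4
S (sum of others) = 24.4 - 7.4 = 17
min_reach = max(0, 7.4 - 17) = max(0, -9.6) = 0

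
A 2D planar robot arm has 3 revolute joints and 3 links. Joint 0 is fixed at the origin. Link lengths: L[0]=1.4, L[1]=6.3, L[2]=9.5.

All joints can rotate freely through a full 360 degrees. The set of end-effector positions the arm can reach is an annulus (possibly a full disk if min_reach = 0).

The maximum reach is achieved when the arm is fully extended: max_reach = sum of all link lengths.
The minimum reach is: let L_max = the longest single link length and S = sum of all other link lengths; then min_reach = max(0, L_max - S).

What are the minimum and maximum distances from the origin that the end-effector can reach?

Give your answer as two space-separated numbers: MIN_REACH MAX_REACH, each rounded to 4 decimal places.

Link lengths: [1.4, 6.3, 9.5]
max_reach = 1.4 + 6.3 + 9.5 = 17.2
L_max = max([1.4, 6.3, 9.5]) = 9.5
S (sum of others) = 17.2 - 9.5 = 7.7
min_reach = max(0, 9.5 - 7.7) = max(0, 1.8) = 1.8

Answer: 1.8000 17.2000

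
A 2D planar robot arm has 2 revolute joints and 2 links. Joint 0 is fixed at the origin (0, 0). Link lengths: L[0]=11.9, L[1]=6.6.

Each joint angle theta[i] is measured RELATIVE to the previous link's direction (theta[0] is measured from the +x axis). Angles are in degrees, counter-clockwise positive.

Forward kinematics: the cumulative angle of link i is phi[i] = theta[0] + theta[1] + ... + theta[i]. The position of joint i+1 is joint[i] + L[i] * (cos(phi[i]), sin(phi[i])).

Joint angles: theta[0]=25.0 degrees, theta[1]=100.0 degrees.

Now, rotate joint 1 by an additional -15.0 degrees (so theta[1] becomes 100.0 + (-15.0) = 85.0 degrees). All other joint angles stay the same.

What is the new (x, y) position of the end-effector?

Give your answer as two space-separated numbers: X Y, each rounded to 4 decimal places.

Answer: 8.5277 11.2311

Derivation:
joint[0] = (0.0000, 0.0000)  (base)
link 0: phi[0] = 25 = 25 deg
  cos(25 deg) = 0.9063, sin(25 deg) = 0.4226
  joint[1] = (0.0000, 0.0000) + 11.9 * (0.9063, 0.4226) = (0.0000 + 10.7851, 0.0000 + 5.0292) = (10.7851, 5.0292)
link 1: phi[1] = 25 + 85 = 110 deg
  cos(110 deg) = -0.3420, sin(110 deg) = 0.9397
  joint[2] = (10.7851, 5.0292) + 6.6 * (-0.3420, 0.9397) = (10.7851 + -2.2573, 5.0292 + 6.2020) = (8.5277, 11.2311)
End effector: (8.5277, 11.2311)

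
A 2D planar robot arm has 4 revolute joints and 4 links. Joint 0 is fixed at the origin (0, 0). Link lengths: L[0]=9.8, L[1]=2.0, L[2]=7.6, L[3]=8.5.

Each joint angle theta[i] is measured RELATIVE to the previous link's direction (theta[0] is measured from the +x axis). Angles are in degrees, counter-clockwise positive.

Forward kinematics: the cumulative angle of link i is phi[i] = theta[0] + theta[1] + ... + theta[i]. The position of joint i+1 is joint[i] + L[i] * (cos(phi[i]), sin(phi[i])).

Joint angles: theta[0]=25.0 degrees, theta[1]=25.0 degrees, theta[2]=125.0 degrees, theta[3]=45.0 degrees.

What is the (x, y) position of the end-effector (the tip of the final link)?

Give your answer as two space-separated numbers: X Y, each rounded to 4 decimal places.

Answer: -3.9151 0.8724

Derivation:
joint[0] = (0.0000, 0.0000)  (base)
link 0: phi[0] = 25 = 25 deg
  cos(25 deg) = 0.9063, sin(25 deg) = 0.4226
  joint[1] = (0.0000, 0.0000) + 9.8 * (0.9063, 0.4226) = (0.0000 + 8.8818, 0.0000 + 4.1417) = (8.8818, 4.1417)
link 1: phi[1] = 25 + 25 = 50 deg
  cos(50 deg) = 0.6428, sin(50 deg) = 0.7660
  joint[2] = (8.8818, 4.1417) + 2 * (0.6428, 0.7660) = (8.8818 + 1.2856, 4.1417 + 1.5321) = (10.1674, 5.6737)
link 2: phi[2] = 25 + 25 + 125 = 175 deg
  cos(175 deg) = -0.9962, sin(175 deg) = 0.0872
  joint[3] = (10.1674, 5.6737) + 7.6 * (-0.9962, 0.0872) = (10.1674 + -7.5711, 5.6737 + 0.6624) = (2.5963, 6.3361)
link 3: phi[3] = 25 + 25 + 125 + 45 = 220 deg
  cos(220 deg) = -0.7660, sin(220 deg) = -0.6428
  joint[4] = (2.5963, 6.3361) + 8.5 * (-0.7660, -0.6428) = (2.5963 + -6.5114, 6.3361 + -5.4637) = (-3.9151, 0.8724)
End effector: (-3.9151, 0.8724)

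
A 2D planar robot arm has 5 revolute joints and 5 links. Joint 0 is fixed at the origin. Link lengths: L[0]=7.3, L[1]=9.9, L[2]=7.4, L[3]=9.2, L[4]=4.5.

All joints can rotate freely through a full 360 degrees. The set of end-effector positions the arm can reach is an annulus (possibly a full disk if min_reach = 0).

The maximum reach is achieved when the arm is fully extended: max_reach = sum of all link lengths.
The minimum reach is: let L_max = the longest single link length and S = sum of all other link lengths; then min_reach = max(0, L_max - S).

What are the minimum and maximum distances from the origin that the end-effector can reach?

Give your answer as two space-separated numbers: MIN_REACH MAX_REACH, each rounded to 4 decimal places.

Answer: 0.0000 38.3000

Derivation:
Link lengths: [7.3, 9.9, 7.4, 9.2, 4.5]
max_reach = 7.3 + 9.9 + 7.4 + 9.2 + 4.5 = 38.3
L_max = max([7.3, 9.9, 7.4, 9.2, 4.5]) = 9.9
S (sum of others) = 38.3 - 9.9 = 28.4
min_reach = max(0, 9.9 - 28.4) = max(0, -18.5) = 0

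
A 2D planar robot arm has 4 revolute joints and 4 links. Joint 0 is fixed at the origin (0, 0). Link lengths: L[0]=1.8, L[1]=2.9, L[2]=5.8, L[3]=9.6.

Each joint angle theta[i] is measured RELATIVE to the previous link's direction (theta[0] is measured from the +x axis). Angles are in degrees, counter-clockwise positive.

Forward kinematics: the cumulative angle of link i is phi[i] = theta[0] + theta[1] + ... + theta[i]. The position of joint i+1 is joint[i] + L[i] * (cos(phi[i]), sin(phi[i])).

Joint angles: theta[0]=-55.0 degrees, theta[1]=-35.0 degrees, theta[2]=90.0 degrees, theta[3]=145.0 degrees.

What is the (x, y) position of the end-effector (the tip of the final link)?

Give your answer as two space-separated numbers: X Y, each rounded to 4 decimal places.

Answer: -1.0314 1.1319

Derivation:
joint[0] = (0.0000, 0.0000)  (base)
link 0: phi[0] = -55 = -55 deg
  cos(-55 deg) = 0.5736, sin(-55 deg) = -0.8192
  joint[1] = (0.0000, 0.0000) + 1.8 * (0.5736, -0.8192) = (0.0000 + 1.0324, 0.0000 + -1.4745) = (1.0324, -1.4745)
link 1: phi[1] = -55 + -35 = -90 deg
  cos(-90 deg) = 0.0000, sin(-90 deg) = -1.0000
  joint[2] = (1.0324, -1.4745) + 2.9 * (0.0000, -1.0000) = (1.0324 + 0.0000, -1.4745 + -2.9000) = (1.0324, -4.3745)
link 2: phi[2] = -55 + -35 + 90 = 0 deg
  cos(0 deg) = 1.0000, sin(0 deg) = 0.0000
  joint[3] = (1.0324, -4.3745) + 5.8 * (1.0000, 0.0000) = (1.0324 + 5.8000, -4.3745 + 0.0000) = (6.8324, -4.3745)
link 3: phi[3] = -55 + -35 + 90 + 145 = 145 deg
  cos(145 deg) = -0.8192, sin(145 deg) = 0.5736
  joint[4] = (6.8324, -4.3745) + 9.6 * (-0.8192, 0.5736) = (6.8324 + -7.8639, -4.3745 + 5.5063) = (-1.0314, 1.1319)
End effector: (-1.0314, 1.1319)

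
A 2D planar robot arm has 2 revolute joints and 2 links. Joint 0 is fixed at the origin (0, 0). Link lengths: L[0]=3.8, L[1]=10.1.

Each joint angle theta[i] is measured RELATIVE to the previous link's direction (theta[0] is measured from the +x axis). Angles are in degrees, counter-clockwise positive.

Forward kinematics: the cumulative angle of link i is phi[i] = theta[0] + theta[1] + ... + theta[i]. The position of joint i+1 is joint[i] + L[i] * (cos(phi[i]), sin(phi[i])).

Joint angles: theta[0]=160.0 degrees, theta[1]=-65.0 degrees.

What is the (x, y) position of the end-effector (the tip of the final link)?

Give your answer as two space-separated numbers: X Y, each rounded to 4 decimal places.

joint[0] = (0.0000, 0.0000)  (base)
link 0: phi[0] = 160 = 160 deg
  cos(160 deg) = -0.9397, sin(160 deg) = 0.3420
  joint[1] = (0.0000, 0.0000) + 3.8 * (-0.9397, 0.3420) = (0.0000 + -3.5708, 0.0000 + 1.2997) = (-3.5708, 1.2997)
link 1: phi[1] = 160 + -65 = 95 deg
  cos(95 deg) = -0.0872, sin(95 deg) = 0.9962
  joint[2] = (-3.5708, 1.2997) + 10.1 * (-0.0872, 0.9962) = (-3.5708 + -0.8803, 1.2997 + 10.0616) = (-4.4511, 11.3612)
End effector: (-4.4511, 11.3612)

Answer: -4.4511 11.3612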